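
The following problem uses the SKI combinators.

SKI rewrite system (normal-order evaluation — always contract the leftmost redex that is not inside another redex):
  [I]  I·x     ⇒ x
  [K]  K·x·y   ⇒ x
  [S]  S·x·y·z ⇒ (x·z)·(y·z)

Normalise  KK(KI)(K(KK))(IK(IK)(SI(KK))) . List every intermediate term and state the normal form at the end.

Answer: normal form = K(KK)  (in 2 steps)

Derivation:
  start: KK(KI)(K(KK))(IK(IK)(SI(KK)))
  →1  K(K(KK))(IK(IK)(SI(KK)))
  →2  K(KK)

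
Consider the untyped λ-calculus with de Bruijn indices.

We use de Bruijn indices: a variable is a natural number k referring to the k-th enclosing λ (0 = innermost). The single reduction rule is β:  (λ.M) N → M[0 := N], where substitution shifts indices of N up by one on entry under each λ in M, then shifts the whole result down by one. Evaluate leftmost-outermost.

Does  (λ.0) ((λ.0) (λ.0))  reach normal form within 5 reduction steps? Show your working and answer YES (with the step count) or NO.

Answer: YES — reaches normal form λ.0 in 2 ≤ 5 steps

Working:
  start: (λ.0) ((λ.0) (λ.0))
  →1  (λ.0) (λ.0)
  →2  λ.0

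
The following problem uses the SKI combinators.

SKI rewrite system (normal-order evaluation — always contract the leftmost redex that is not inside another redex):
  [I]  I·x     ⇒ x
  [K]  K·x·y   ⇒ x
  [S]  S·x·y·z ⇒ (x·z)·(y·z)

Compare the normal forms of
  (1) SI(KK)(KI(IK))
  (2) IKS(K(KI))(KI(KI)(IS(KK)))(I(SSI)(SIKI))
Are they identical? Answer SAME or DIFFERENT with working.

Answer: DIFFERENT — A ⇓ K, B ⇓ S(S(KK))(S(KI)(KI))

Derivation:
Term A:
  start: SI(KK)(KI(IK))
  step 1: I(KI(IK))(KK(KI(IK)))
  step 2: KI(IK)(KK(KI(IK)))
  step 3: I(KK(KI(IK)))
  step 4: KK(KI(IK))
  step 5: K

Term B:
  start: IKS(K(KI))(KI(KI)(IS(KK)))(I(SSI)(SIKI))
  step 1: KS(K(KI))(KI(KI)(IS(KK)))(I(SSI)(SIKI))
  step 2: S(KI(KI)(IS(KK)))(I(SSI)(SIKI))
  step 3: S(I(IS(KK)))(I(SSI)(SIKI))
  step 4: S(IS(KK))(I(SSI)(SIKI))
  step 5: S(S(KK))(I(SSI)(SIKI))
  step 6: S(S(KK))(SSI(SIKI))
  step 7: S(S(KK))(S(SIKI)(I(SIKI)))
  step 8: S(S(KK))(S(II(KI))(I(SIKI)))
  step 9: S(S(KK))(S(I(KI))(I(SIKI)))
  step 10: S(S(KK))(S(KI)(I(SIKI)))
  step 11: S(S(KK))(S(KI)(SIKI))
  step 12: S(S(KK))(S(KI)(II(KI)))
  step 13: S(S(KK))(S(KI)(I(KI)))
  step 14: S(S(KK))(S(KI)(KI))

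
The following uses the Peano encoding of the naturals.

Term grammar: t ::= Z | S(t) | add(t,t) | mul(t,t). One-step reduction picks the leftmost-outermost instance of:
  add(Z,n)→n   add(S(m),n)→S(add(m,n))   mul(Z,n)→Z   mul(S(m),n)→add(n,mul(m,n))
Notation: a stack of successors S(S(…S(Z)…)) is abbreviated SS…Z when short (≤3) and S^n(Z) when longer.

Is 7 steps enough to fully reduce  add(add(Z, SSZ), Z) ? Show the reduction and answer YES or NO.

  start: add(add(Z, SSZ), Z)
  →1  add(SSZ, Z)
  →2  S(add(SZ, Z))
  →3  S(S(add(Z, Z)))
  →4  SSZ

Answer: YES — reaches normal form SSZ in 4 ≤ 7 steps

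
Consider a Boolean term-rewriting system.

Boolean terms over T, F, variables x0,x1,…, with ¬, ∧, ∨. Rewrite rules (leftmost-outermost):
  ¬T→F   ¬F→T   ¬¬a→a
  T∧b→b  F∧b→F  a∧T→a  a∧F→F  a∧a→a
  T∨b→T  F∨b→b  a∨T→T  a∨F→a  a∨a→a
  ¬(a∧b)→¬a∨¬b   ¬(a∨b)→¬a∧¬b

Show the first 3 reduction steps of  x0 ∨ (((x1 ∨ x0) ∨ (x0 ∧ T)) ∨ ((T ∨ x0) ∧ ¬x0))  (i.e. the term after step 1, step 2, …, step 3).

Answer: after 3 steps: x0 ∨ (((x1 ∨ x0) ∨ x0) ∨ ¬x0)

Reduction:
  start: x0 ∨ (((x1 ∨ x0) ∨ (x0 ∧ T)) ∨ ((T ∨ x0) ∧ ¬x0))
  →1  x0 ∨ (((x1 ∨ x0) ∨ x0) ∨ ((T ∨ x0) ∧ ¬x0))
  →2  x0 ∨ (((x1 ∨ x0) ∨ x0) ∨ (T ∧ ¬x0))
  →3  x0 ∨ (((x1 ∨ x0) ∨ x0) ∨ ¬x0)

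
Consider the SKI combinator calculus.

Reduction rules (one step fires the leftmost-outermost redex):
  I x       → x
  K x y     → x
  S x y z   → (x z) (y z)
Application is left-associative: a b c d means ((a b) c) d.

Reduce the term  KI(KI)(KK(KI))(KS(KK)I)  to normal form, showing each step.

Answer: normal form = K(SI)  (in 4 steps)

Reduction:
  start: KI(KI)(KK(KI))(KS(KK)I)
  [1] I(KK(KI))(KS(KK)I)
  [2] KK(KI)(KS(KK)I)
  [3] K(KS(KK)I)
  [4] K(SI)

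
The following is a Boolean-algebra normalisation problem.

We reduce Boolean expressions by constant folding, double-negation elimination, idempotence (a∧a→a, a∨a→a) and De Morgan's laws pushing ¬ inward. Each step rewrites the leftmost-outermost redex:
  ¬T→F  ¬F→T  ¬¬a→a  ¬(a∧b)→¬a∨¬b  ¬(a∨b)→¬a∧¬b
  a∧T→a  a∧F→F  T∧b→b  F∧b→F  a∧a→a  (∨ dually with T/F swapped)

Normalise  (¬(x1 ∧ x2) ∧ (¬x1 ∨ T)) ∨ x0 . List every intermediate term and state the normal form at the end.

Answer: normal form = (¬x1 ∨ ¬x2) ∨ x0  (in 3 steps)

Reduction:
  start: (¬(x1 ∧ x2) ∧ (¬x1 ∨ T)) ∨ x0
  →1  ((¬x1 ∨ ¬x2) ∧ (¬x1 ∨ T)) ∨ x0
  →2  ((¬x1 ∨ ¬x2) ∧ T) ∨ x0
  →3  (¬x1 ∨ ¬x2) ∨ x0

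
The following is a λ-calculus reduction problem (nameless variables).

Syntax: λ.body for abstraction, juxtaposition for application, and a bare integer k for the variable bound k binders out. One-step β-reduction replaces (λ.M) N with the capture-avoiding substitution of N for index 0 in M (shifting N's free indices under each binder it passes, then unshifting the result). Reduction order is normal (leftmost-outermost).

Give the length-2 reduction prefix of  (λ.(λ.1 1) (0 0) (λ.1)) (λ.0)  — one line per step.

Answer: after 2 steps: (λ.0) (λ.0) (λ.λ.0)

Reduction:
  start: (λ.(λ.1 1) (0 0) (λ.1)) (λ.0)
  [1] (λ.(λ.0) (λ.0)) ((λ.0) (λ.0)) (λ.λ.0)
  [2] (λ.0) (λ.0) (λ.λ.0)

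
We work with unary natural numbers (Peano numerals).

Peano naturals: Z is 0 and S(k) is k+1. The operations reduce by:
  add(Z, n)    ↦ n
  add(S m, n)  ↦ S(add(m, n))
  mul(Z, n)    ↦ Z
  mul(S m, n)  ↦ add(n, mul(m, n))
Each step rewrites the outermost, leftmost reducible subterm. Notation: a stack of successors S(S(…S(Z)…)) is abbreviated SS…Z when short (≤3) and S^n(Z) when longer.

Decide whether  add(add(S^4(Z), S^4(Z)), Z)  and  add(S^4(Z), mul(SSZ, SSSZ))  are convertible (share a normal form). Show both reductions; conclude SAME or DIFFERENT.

Term A:
  start: add(add(S^4(Z), S^4(Z)), Z)
  [1] add(S(add(SSSZ, S^4(Z))), Z)
  [2] S(add(add(SSSZ, S^4(Z)), Z))
  [3] S(add(S(add(SSZ, S^4(Z))), Z))
  [4] S(S(add(add(SSZ, S^4(Z)), Z)))
  [5] S(S(add(S(add(SZ, S^4(Z))), Z)))
  [6] S(S(S(add(add(SZ, S^4(Z)), Z))))
  [7] S(S(S(add(S(add(Z, S^4(Z))), Z))))
  [8] S(S(S(S(add(add(Z, S^4(Z)), Z)))))
  [9] S(S(S(S(add(S^4(Z), Z)))))
  [10] S(S(S(S(S(add(SSSZ, Z))))))
  [11] S(S(S(S(S(S(add(SSZ, Z)))))))
  [12] S(S(S(S(S(S(S(add(SZ, Z))))))))
  [13] S(S(S(S(S(S(S(S(add(Z, Z)))))))))
  [14] S^8(Z)

Term B:
  start: add(S^4(Z), mul(SSZ, SSSZ))
  [1] S(add(SSSZ, mul(SSZ, SSSZ)))
  [2] S(S(add(SSZ, mul(SSZ, SSSZ))))
  [3] S(S(S(add(SZ, mul(SSZ, SSSZ)))))
  [4] S(S(S(S(add(Z, mul(SSZ, SSSZ))))))
  [5] S(S(S(S(mul(SSZ, SSSZ)))))
  [6] S(S(S(S(add(SSSZ, mul(SZ, SSSZ))))))
  [7] S(S(S(S(S(add(SSZ, mul(SZ, SSSZ)))))))
  [8] S(S(S(S(S(S(add(SZ, mul(SZ, SSSZ))))))))
  [9] S(S(S(S(S(S(S(add(Z, mul(SZ, SSSZ)))))))))
  [10] S(S(S(S(S(S(S(mul(SZ, SSSZ))))))))
  [11] S(S(S(S(S(S(S(add(SSSZ, mul(Z, SSSZ)))))))))
  [12] S(S(S(S(S(S(S(S(add(SSZ, mul(Z, SSSZ))))))))))
  [13] S(S(S(S(S(S(S(S(S(add(SZ, mul(Z, SSSZ)))))))))))
  [14] S(S(S(S(S(S(S(S(S(S(add(Z, mul(Z, SSSZ))))))))))))
  [15] S(S(S(S(S(S(S(S(S(S(mul(Z, SSSZ)))))))))))
  [16] S^10(Z)

Answer: DIFFERENT — A ⇓ S^8(Z), B ⇓ S^10(Z)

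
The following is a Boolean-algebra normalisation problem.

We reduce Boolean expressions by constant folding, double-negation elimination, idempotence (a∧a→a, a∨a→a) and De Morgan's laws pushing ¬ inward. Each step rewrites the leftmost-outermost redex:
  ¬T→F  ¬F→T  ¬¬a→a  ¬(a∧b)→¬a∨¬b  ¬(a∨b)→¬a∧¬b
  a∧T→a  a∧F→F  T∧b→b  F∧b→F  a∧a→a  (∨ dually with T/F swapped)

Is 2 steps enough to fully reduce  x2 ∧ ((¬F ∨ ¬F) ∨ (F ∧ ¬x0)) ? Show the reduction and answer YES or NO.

Answer: NO — after 2 steps the term is x2 ∧ (T ∨ (F ∧ ¬x0)), not yet normal

Reduction:
  start: x2 ∧ ((¬F ∨ ¬F) ∨ (F ∧ ¬x0))
  step 1: x2 ∧ (¬F ∨ (F ∧ ¬x0))
  step 2: x2 ∧ (T ∨ (F ∧ ¬x0))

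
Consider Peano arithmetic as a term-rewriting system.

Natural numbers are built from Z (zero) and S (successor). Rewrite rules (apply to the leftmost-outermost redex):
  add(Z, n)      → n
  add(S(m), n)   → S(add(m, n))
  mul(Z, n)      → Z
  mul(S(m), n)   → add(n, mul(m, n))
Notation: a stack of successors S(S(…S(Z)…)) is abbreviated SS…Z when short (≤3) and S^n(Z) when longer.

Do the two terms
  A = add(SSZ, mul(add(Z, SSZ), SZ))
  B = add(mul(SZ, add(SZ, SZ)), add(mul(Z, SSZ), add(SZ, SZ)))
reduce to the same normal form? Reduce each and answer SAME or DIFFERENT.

Answer: SAME — A ⇓ S^4(Z), B ⇓ S^4(Z)

Working:
Term A:
  start: add(SSZ, mul(add(Z, SSZ), SZ))
  →1  S(add(SZ, mul(add(Z, SSZ), SZ)))
  →2  S(S(add(Z, mul(add(Z, SSZ), SZ))))
  →3  S(S(mul(add(Z, SSZ), SZ)))
  →4  S(S(mul(SSZ, SZ)))
  →5  S(S(add(SZ, mul(SZ, SZ))))
  →6  S(S(S(add(Z, mul(SZ, SZ)))))
  →7  S(S(S(mul(SZ, SZ))))
  →8  S(S(S(add(SZ, mul(Z, SZ)))))
  →9  S(S(S(S(add(Z, mul(Z, SZ))))))
  →10  S(S(S(S(mul(Z, SZ)))))
  →11  S^4(Z)

Term B:
  start: add(mul(SZ, add(SZ, SZ)), add(mul(Z, SSZ), add(SZ, SZ)))
  →1  add(add(add(SZ, SZ), mul(Z, add(SZ, SZ))), add(mul(Z, SSZ), add(SZ, SZ)))
  →2  add(add(S(add(Z, SZ)), mul(Z, add(SZ, SZ))), add(mul(Z, SSZ), add(SZ, SZ)))
  →3  add(S(add(add(Z, SZ), mul(Z, add(SZ, SZ)))), add(mul(Z, SSZ), add(SZ, SZ)))
  →4  S(add(add(add(Z, SZ), mul(Z, add(SZ, SZ))), add(mul(Z, SSZ), add(SZ, SZ))))
  →5  S(add(add(SZ, mul(Z, add(SZ, SZ))), add(mul(Z, SSZ), add(SZ, SZ))))
  →6  S(add(S(add(Z, mul(Z, add(SZ, SZ)))), add(mul(Z, SSZ), add(SZ, SZ))))
  →7  S(S(add(add(Z, mul(Z, add(SZ, SZ))), add(mul(Z, SSZ), add(SZ, SZ)))))
  →8  S(S(add(mul(Z, add(SZ, SZ)), add(mul(Z, SSZ), add(SZ, SZ)))))
  →9  S(S(add(Z, add(mul(Z, SSZ), add(SZ, SZ)))))
  →10  S(S(add(mul(Z, SSZ), add(SZ, SZ))))
  →11  S(S(add(Z, add(SZ, SZ))))
  →12  S(S(add(SZ, SZ)))
  →13  S(S(S(add(Z, SZ))))
  →14  S^4(Z)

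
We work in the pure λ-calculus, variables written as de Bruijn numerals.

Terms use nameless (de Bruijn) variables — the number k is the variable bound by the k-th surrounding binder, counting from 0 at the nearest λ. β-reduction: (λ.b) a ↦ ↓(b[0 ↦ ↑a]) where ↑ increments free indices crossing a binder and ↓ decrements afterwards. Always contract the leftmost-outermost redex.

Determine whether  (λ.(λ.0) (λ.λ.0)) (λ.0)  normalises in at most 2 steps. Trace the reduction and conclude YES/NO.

  start: (λ.(λ.0) (λ.λ.0)) (λ.0)
  step 1: (λ.0) (λ.λ.0)
  step 2: λ.λ.0

Answer: YES — reaches normal form λ.λ.0 in 2 ≤ 2 steps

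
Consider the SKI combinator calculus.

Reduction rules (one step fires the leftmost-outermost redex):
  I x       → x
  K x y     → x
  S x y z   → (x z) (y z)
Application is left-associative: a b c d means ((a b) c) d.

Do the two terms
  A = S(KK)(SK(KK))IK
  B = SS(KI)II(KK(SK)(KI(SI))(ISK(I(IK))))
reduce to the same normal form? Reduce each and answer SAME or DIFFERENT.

Term A:
  start: S(KK)(SK(KK))IK
  →1  KKI(SK(KK)I)K
  →2  K(SK(KK)I)K
  →3  SK(KK)I
  →4  KI(KKI)
  →5  I

Term B:
  start: SS(KI)II(KK(SK)(KI(SI))(ISK(I(IK))))
  →1  SI(KII)I(KK(SK)(KI(SI))(ISK(I(IK))))
  →2  II(KIII)(KK(SK)(KI(SI))(ISK(I(IK))))
  →3  I(KIII)(KK(SK)(KI(SI))(ISK(I(IK))))
  →4  KIII(KK(SK)(KI(SI))(ISK(I(IK))))
  →5  II(KK(SK)(KI(SI))(ISK(I(IK))))
  →6  I(KK(SK)(KI(SI))(ISK(I(IK))))
  →7  KK(SK)(KI(SI))(ISK(I(IK)))
  →8  K(KI(SI))(ISK(I(IK)))
  →9  KI(SI)
  →10  I

Answer: SAME — A ⇓ I, B ⇓ I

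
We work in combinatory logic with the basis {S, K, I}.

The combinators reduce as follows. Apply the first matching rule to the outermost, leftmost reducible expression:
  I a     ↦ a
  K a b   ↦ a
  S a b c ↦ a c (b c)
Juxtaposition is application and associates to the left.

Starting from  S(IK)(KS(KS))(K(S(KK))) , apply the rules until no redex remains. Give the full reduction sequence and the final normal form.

Answer: normal form = K(S(KK))  (in 3 steps)

Reduction:
  start: S(IK)(KS(KS))(K(S(KK)))
  [1] IK(K(S(KK)))(KS(KS)(K(S(KK))))
  [2] K(K(S(KK)))(KS(KS)(K(S(KK))))
  [3] K(S(KK))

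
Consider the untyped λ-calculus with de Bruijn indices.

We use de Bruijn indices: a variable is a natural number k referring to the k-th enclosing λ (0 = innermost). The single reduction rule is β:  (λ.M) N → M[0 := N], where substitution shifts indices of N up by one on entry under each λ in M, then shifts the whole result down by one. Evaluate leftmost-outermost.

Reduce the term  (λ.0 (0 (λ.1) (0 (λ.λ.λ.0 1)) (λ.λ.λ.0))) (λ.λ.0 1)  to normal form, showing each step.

Answer: normal form = λ.0 (λ.0 (λ.λ.λ.0))  (in 8 steps)

Derivation:
  start: (λ.0 (0 (λ.1) (0 (λ.λ.λ.0 1)) (λ.λ.λ.0))) (λ.λ.0 1)
  step 1: (λ.λ.0 1) ((λ.λ.0 1) (λ.λ.λ.0 1) ((λ.λ.0 1) (λ.λ.λ.0 1)) (λ.λ.λ.0))
  step 2: λ.0 ((λ.λ.0 1) (λ.λ.λ.0 1) ((λ.λ.0 1) (λ.λ.λ.0 1)) (λ.λ.λ.0))
  step 3: λ.0 ((λ.0 (λ.λ.λ.0 1)) ((λ.λ.0 1) (λ.λ.λ.0 1)) (λ.λ.λ.0))
  step 4: λ.0 ((λ.λ.0 1) (λ.λ.λ.0 1) (λ.λ.λ.0 1) (λ.λ.λ.0))
  step 5: λ.0 ((λ.0 (λ.λ.λ.0 1)) (λ.λ.λ.0 1) (λ.λ.λ.0))
  step 6: λ.0 ((λ.λ.λ.0 1) (λ.λ.λ.0 1) (λ.λ.λ.0))
  step 7: λ.0 ((λ.λ.0 1) (λ.λ.λ.0))
  step 8: λ.0 (λ.0 (λ.λ.λ.0))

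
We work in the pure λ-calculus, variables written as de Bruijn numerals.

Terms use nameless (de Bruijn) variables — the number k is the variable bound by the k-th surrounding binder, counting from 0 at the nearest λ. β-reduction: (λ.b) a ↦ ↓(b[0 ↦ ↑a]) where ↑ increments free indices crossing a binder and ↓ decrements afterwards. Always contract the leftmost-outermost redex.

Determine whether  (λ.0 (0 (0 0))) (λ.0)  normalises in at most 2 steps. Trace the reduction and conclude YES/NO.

Answer: NO — after 2 steps the term is (λ.0) ((λ.0) (λ.0)), not yet normal

Derivation:
  start: (λ.0 (0 (0 0))) (λ.0)
  [1] (λ.0) ((λ.0) ((λ.0) (λ.0)))
  [2] (λ.0) ((λ.0) (λ.0))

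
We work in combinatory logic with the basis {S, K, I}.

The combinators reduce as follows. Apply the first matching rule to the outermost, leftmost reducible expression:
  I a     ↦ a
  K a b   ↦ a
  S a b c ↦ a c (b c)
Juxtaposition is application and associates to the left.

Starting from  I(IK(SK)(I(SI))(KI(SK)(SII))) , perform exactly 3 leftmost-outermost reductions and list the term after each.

  start: I(IK(SK)(I(SI))(KI(SK)(SII)))
  step 1: IK(SK)(I(SI))(KI(SK)(SII))
  step 2: K(SK)(I(SI))(KI(SK)(SII))
  step 3: SK(KI(SK)(SII))

Answer: after 3 steps: SK(KI(SK)(SII))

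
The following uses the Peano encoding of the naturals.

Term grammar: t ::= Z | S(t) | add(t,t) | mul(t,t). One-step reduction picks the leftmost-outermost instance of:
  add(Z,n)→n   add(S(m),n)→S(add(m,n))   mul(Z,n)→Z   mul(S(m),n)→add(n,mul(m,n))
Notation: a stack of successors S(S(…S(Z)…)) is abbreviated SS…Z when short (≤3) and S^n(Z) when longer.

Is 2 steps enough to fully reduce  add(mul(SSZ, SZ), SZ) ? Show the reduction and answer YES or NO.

  start: add(mul(SSZ, SZ), SZ)
  [1] add(add(SZ, mul(SZ, SZ)), SZ)
  [2] add(S(add(Z, mul(SZ, SZ))), SZ)

Answer: NO — after 2 steps the term is add(S(add(Z, mul(SZ, SZ))), SZ), not yet normal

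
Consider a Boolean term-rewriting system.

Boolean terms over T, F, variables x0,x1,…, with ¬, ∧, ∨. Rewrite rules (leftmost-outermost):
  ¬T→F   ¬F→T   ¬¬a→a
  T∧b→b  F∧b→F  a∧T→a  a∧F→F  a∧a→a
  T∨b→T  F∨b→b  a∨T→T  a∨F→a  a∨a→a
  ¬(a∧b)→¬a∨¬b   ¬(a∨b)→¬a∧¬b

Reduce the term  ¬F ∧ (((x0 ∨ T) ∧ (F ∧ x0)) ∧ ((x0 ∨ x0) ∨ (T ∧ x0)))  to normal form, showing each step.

  start: ¬F ∧ (((x0 ∨ T) ∧ (F ∧ x0)) ∧ ((x0 ∨ x0) ∨ (T ∧ x0)))
  step 1: T ∧ (((x0 ∨ T) ∧ (F ∧ x0)) ∧ ((x0 ∨ x0) ∨ (T ∧ x0)))
  step 2: ((x0 ∨ T) ∧ (F ∧ x0)) ∧ ((x0 ∨ x0) ∨ (T ∧ x0))
  step 3: (T ∧ (F ∧ x0)) ∧ ((x0 ∨ x0) ∨ (T ∧ x0))
  step 4: (F ∧ x0) ∧ ((x0 ∨ x0) ∨ (T ∧ x0))
  step 5: F ∧ ((x0 ∨ x0) ∨ (T ∧ x0))
  step 6: F

Answer: normal form = F  (in 6 steps)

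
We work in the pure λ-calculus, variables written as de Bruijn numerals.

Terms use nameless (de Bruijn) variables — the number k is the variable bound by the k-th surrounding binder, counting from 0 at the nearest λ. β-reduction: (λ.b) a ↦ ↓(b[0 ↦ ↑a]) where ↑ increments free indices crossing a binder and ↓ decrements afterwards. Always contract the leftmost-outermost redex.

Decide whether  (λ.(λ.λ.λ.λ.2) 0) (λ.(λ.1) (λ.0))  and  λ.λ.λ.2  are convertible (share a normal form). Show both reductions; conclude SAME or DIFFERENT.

Term A:
  start: (λ.(λ.λ.λ.λ.2) 0) (λ.(λ.1) (λ.0))
  [1] (λ.λ.λ.λ.2) (λ.(λ.1) (λ.0))
  [2] λ.λ.λ.2

Term B:
  start: λ.λ.λ.2

Answer: SAME — A ⇓ λ.λ.λ.2, B ⇓ λ.λ.λ.2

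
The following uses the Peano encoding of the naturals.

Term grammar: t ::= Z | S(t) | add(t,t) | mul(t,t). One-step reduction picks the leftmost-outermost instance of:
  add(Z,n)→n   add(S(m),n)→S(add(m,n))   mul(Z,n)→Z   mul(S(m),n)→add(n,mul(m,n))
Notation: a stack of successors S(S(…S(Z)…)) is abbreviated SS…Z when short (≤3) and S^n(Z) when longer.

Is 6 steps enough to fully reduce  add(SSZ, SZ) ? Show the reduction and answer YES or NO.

Answer: YES — reaches normal form SSSZ in 3 ≤ 6 steps

Derivation:
  start: add(SSZ, SZ)
  step 1: S(add(SZ, SZ))
  step 2: S(S(add(Z, SZ)))
  step 3: SSSZ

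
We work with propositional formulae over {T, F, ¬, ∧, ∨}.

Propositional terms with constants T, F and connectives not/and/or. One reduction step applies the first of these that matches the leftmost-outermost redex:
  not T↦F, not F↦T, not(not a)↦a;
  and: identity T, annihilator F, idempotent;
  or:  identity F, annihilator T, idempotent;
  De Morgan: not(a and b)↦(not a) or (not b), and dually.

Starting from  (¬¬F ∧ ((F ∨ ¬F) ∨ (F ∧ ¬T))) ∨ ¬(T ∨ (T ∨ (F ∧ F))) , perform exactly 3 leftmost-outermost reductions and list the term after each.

Answer: after 3 steps: ¬(T ∨ (T ∨ (F ∧ F)))

Reduction:
  start: (¬¬F ∧ ((F ∨ ¬F) ∨ (F ∧ ¬T))) ∨ ¬(T ∨ (T ∨ (F ∧ F)))
  →1  (F ∧ ((F ∨ ¬F) ∨ (F ∧ ¬T))) ∨ ¬(T ∨ (T ∨ (F ∧ F)))
  →2  F ∨ ¬(T ∨ (T ∨ (F ∧ F)))
  →3  ¬(T ∨ (T ∨ (F ∧ F)))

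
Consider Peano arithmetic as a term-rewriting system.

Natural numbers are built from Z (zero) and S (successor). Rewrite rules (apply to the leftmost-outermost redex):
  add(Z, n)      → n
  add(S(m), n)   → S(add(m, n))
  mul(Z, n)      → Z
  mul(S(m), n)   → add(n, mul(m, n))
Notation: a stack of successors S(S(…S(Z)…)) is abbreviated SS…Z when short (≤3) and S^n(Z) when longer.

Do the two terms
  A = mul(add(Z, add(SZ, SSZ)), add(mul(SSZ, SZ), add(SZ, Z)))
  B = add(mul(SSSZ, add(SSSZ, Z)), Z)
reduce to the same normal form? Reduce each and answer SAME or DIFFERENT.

Term A:
  start: mul(add(Z, add(SZ, SSZ)), add(mul(SSZ, SZ), add(SZ, Z)))
  [1] mul(add(SZ, SSZ), add(mul(SSZ, SZ), add(SZ, Z)))
  [2] mul(S(add(Z, SSZ)), add(mul(SSZ, SZ), add(SZ, Z)))
  [3] add(add(mul(SSZ, SZ), add(SZ, Z)), mul(add(Z, SSZ), add(mul(SSZ, SZ), add(SZ, Z))))
  [4] add(add(add(SZ, mul(SZ, SZ)), add(SZ, Z)), mul(add(Z, SSZ), add(mul(SSZ, SZ), add(SZ, Z))))
  [5] add(add(S(add(Z, mul(SZ, SZ))), add(SZ, Z)), mul(add(Z, SSZ), add(mul(SSZ, SZ), add(SZ, Z))))
  [6] add(S(add(add(Z, mul(SZ, SZ)), add(SZ, Z))), mul(add(Z, SSZ), add(mul(SSZ, SZ), add(SZ, Z))))
  [7] S(add(add(add(Z, mul(SZ, SZ)), add(SZ, Z)), mul(add(Z, SSZ), add(mul(SSZ, SZ), add(SZ, Z)))))
  [8] S(add(add(mul(SZ, SZ), add(SZ, Z)), mul(add(Z, SSZ), add(mul(SSZ, SZ), add(SZ, Z)))))
  [9] S(add(add(add(SZ, mul(Z, SZ)), add(SZ, Z)), mul(add(Z, SSZ), add(mul(SSZ, SZ), add(SZ, Z)))))
  [10] S(add(add(S(add(Z, mul(Z, SZ))), add(SZ, Z)), mul(add(Z, SSZ), add(mul(SSZ, SZ), add(SZ, Z)))))
  [11] S(add(S(add(add(Z, mul(Z, SZ)), add(SZ, Z))), mul(add(Z, SSZ), add(mul(SSZ, SZ), add(SZ, Z)))))
  [12] S(S(add(add(add(Z, mul(Z, SZ)), add(SZ, Z)), mul(add(Z, SSZ), add(mul(SSZ, SZ), add(SZ, Z))))))
  [13] S(S(add(add(mul(Z, SZ), add(SZ, Z)), mul(add(Z, SSZ), add(mul(SSZ, SZ), add(SZ, Z))))))
  [14] S(S(add(add(Z, add(SZ, Z)), mul(add(Z, SSZ), add(mul(SSZ, SZ), add(SZ, Z))))))
  [15] S(S(add(add(SZ, Z), mul(add(Z, SSZ), add(mul(SSZ, SZ), add(SZ, Z))))))
  [16] S(S(add(S(add(Z, Z)), mul(add(Z, SSZ), add(mul(SSZ, SZ), add(SZ, Z))))))
  [17] S(S(S(add(add(Z, Z), mul(add(Z, SSZ), add(mul(SSZ, SZ), add(SZ, Z)))))))
  [18] S(S(S(add(Z, mul(add(Z, SSZ), add(mul(SSZ, SZ), add(SZ, Z)))))))
  [19] S(S(S(mul(add(Z, SSZ), add(mul(SSZ, SZ), add(SZ, Z))))))
  [20] S(S(S(mul(SSZ, add(mul(SSZ, SZ), add(SZ, Z))))))
  [21] S(S(S(add(add(mul(SSZ, SZ), add(SZ, Z)), mul(SZ, add(mul(SSZ, SZ), add(SZ, Z)))))))
  [22] S(S(S(add(add(add(SZ, mul(SZ, SZ)), add(SZ, Z)), mul(SZ, add(mul(SSZ, SZ), add(SZ, Z)))))))
  [23] S(S(S(add(add(S(add(Z, mul(SZ, SZ))), add(SZ, Z)), mul(SZ, add(mul(SSZ, SZ), add(SZ, Z)))))))
  [24] S(S(S(add(S(add(add(Z, mul(SZ, SZ)), add(SZ, Z))), mul(SZ, add(mul(SSZ, SZ), add(SZ, Z)))))))
  [25] S(S(S(S(add(add(add(Z, mul(SZ, SZ)), add(SZ, Z)), mul(SZ, add(mul(SSZ, SZ), add(SZ, Z))))))))
  [26] S(S(S(S(add(add(mul(SZ, SZ), add(SZ, Z)), mul(SZ, add(mul(SSZ, SZ), add(SZ, Z))))))))
  [27] S(S(S(S(add(add(add(SZ, mul(Z, SZ)), add(SZ, Z)), mul(SZ, add(mul(SSZ, SZ), add(SZ, Z))))))))
  [28] S(S(S(S(add(add(S(add(Z, mul(Z, SZ))), add(SZ, Z)), mul(SZ, add(mul(SSZ, SZ), add(SZ, Z))))))))
  [29] S(S(S(S(add(S(add(add(Z, mul(Z, SZ)), add(SZ, Z))), mul(SZ, add(mul(SSZ, SZ), add(SZ, Z))))))))
  [30] S(S(S(S(S(add(add(add(Z, mul(Z, SZ)), add(SZ, Z)), mul(SZ, add(mul(SSZ, SZ), add(SZ, Z)))))))))
  [31] S(S(S(S(S(add(add(mul(Z, SZ), add(SZ, Z)), mul(SZ, add(mul(SSZ, SZ), add(SZ, Z)))))))))
  [32] S(S(S(S(S(add(add(Z, add(SZ, Z)), mul(SZ, add(mul(SSZ, SZ), add(SZ, Z)))))))))
  [33] S(S(S(S(S(add(add(SZ, Z), mul(SZ, add(mul(SSZ, SZ), add(SZ, Z)))))))))
  [34] S(S(S(S(S(add(S(add(Z, Z)), mul(SZ, add(mul(SSZ, SZ), add(SZ, Z)))))))))
  [35] S(S(S(S(S(S(add(add(Z, Z), mul(SZ, add(mul(SSZ, SZ), add(SZ, Z))))))))))
  [36] S(S(S(S(S(S(add(Z, mul(SZ, add(mul(SSZ, SZ), add(SZ, Z))))))))))
  [37] S(S(S(S(S(S(mul(SZ, add(mul(SSZ, SZ), add(SZ, Z)))))))))
  [38] S(S(S(S(S(S(add(add(mul(SSZ, SZ), add(SZ, Z)), mul(Z, add(mul(SSZ, SZ), add(SZ, Z))))))))))
  [39] S(S(S(S(S(S(add(add(add(SZ, mul(SZ, SZ)), add(SZ, Z)), mul(Z, add(mul(SSZ, SZ), add(SZ, Z))))))))))
  [40] S(S(S(S(S(S(add(add(S(add(Z, mul(SZ, SZ))), add(SZ, Z)), mul(Z, add(mul(SSZ, SZ), add(SZ, Z))))))))))
  [41] S(S(S(S(S(S(add(S(add(add(Z, mul(SZ, SZ)), add(SZ, Z))), mul(Z, add(mul(SSZ, SZ), add(SZ, Z))))))))))
  [42] S(S(S(S(S(S(S(add(add(add(Z, mul(SZ, SZ)), add(SZ, Z)), mul(Z, add(mul(SSZ, SZ), add(SZ, Z)))))))))))
  [43] S(S(S(S(S(S(S(add(add(mul(SZ, SZ), add(SZ, Z)), mul(Z, add(mul(SSZ, SZ), add(SZ, Z)))))))))))
  [44] S(S(S(S(S(S(S(add(add(add(SZ, mul(Z, SZ)), add(SZ, Z)), mul(Z, add(mul(SSZ, SZ), add(SZ, Z)))))))))))
  [45] S(S(S(S(S(S(S(add(add(S(add(Z, mul(Z, SZ))), add(SZ, Z)), mul(Z, add(mul(SSZ, SZ), add(SZ, Z)))))))))))
  [46] S(S(S(S(S(S(S(add(S(add(add(Z, mul(Z, SZ)), add(SZ, Z))), mul(Z, add(mul(SSZ, SZ), add(SZ, Z)))))))))))
  [47] S(S(S(S(S(S(S(S(add(add(add(Z, mul(Z, SZ)), add(SZ, Z)), mul(Z, add(mul(SSZ, SZ), add(SZ, Z))))))))))))
  [48] S(S(S(S(S(S(S(S(add(add(mul(Z, SZ), add(SZ, Z)), mul(Z, add(mul(SSZ, SZ), add(SZ, Z))))))))))))
  [49] S(S(S(S(S(S(S(S(add(add(Z, add(SZ, Z)), mul(Z, add(mul(SSZ, SZ), add(SZ, Z))))))))))))
  [50] S(S(S(S(S(S(S(S(add(add(SZ, Z), mul(Z, add(mul(SSZ, SZ), add(SZ, Z))))))))))))
  [51] S(S(S(S(S(S(S(S(add(S(add(Z, Z)), mul(Z, add(mul(SSZ, SZ), add(SZ, Z))))))))))))
  [52] S(S(S(S(S(S(S(S(S(add(add(Z, Z), mul(Z, add(mul(SSZ, SZ), add(SZ, Z)))))))))))))
  [53] S(S(S(S(S(S(S(S(S(add(Z, mul(Z, add(mul(SSZ, SZ), add(SZ, Z)))))))))))))
  [54] S(S(S(S(S(S(S(S(S(mul(Z, add(mul(SSZ, SZ), add(SZ, Z))))))))))))
  [55] S^9(Z)

Term B:
  start: add(mul(SSSZ, add(SSSZ, Z)), Z)
  [1] add(add(add(SSSZ, Z), mul(SSZ, add(SSSZ, Z))), Z)
  [2] add(add(S(add(SSZ, Z)), mul(SSZ, add(SSSZ, Z))), Z)
  [3] add(S(add(add(SSZ, Z), mul(SSZ, add(SSSZ, Z)))), Z)
  [4] S(add(add(add(SSZ, Z), mul(SSZ, add(SSSZ, Z))), Z))
  [5] S(add(add(S(add(SZ, Z)), mul(SSZ, add(SSSZ, Z))), Z))
  [6] S(add(S(add(add(SZ, Z), mul(SSZ, add(SSSZ, Z)))), Z))
  [7] S(S(add(add(add(SZ, Z), mul(SSZ, add(SSSZ, Z))), Z)))
  [8] S(S(add(add(S(add(Z, Z)), mul(SSZ, add(SSSZ, Z))), Z)))
  [9] S(S(add(S(add(add(Z, Z), mul(SSZ, add(SSSZ, Z)))), Z)))
  [10] S(S(S(add(add(add(Z, Z), mul(SSZ, add(SSSZ, Z))), Z))))
  [11] S(S(S(add(add(Z, mul(SSZ, add(SSSZ, Z))), Z))))
  [12] S(S(S(add(mul(SSZ, add(SSSZ, Z)), Z))))
  [13] S(S(S(add(add(add(SSSZ, Z), mul(SZ, add(SSSZ, Z))), Z))))
  [14] S(S(S(add(add(S(add(SSZ, Z)), mul(SZ, add(SSSZ, Z))), Z))))
  [15] S(S(S(add(S(add(add(SSZ, Z), mul(SZ, add(SSSZ, Z)))), Z))))
  [16] S(S(S(S(add(add(add(SSZ, Z), mul(SZ, add(SSSZ, Z))), Z)))))
  [17] S(S(S(S(add(add(S(add(SZ, Z)), mul(SZ, add(SSSZ, Z))), Z)))))
  [18] S(S(S(S(add(S(add(add(SZ, Z), mul(SZ, add(SSSZ, Z)))), Z)))))
  [19] S(S(S(S(S(add(add(add(SZ, Z), mul(SZ, add(SSSZ, Z))), Z))))))
  [20] S(S(S(S(S(add(add(S(add(Z, Z)), mul(SZ, add(SSSZ, Z))), Z))))))
  [21] S(S(S(S(S(add(S(add(add(Z, Z), mul(SZ, add(SSSZ, Z)))), Z))))))
  [22] S(S(S(S(S(S(add(add(add(Z, Z), mul(SZ, add(SSSZ, Z))), Z)))))))
  [23] S(S(S(S(S(S(add(add(Z, mul(SZ, add(SSSZ, Z))), Z)))))))
  [24] S(S(S(S(S(S(add(mul(SZ, add(SSSZ, Z)), Z)))))))
  [25] S(S(S(S(S(S(add(add(add(SSSZ, Z), mul(Z, add(SSSZ, Z))), Z)))))))
  [26] S(S(S(S(S(S(add(add(S(add(SSZ, Z)), mul(Z, add(SSSZ, Z))), Z)))))))
  [27] S(S(S(S(S(S(add(S(add(add(SSZ, Z), mul(Z, add(SSSZ, Z)))), Z)))))))
  [28] S(S(S(S(S(S(S(add(add(add(SSZ, Z), mul(Z, add(SSSZ, Z))), Z))))))))
  [29] S(S(S(S(S(S(S(add(add(S(add(SZ, Z)), mul(Z, add(SSSZ, Z))), Z))))))))
  [30] S(S(S(S(S(S(S(add(S(add(add(SZ, Z), mul(Z, add(SSSZ, Z)))), Z))))))))
  [31] S(S(S(S(S(S(S(S(add(add(add(SZ, Z), mul(Z, add(SSSZ, Z))), Z)))))))))
  [32] S(S(S(S(S(S(S(S(add(add(S(add(Z, Z)), mul(Z, add(SSSZ, Z))), Z)))))))))
  [33] S(S(S(S(S(S(S(S(add(S(add(add(Z, Z), mul(Z, add(SSSZ, Z)))), Z)))))))))
  [34] S(S(S(S(S(S(S(S(S(add(add(add(Z, Z), mul(Z, add(SSSZ, Z))), Z))))))))))
  [35] S(S(S(S(S(S(S(S(S(add(add(Z, mul(Z, add(SSSZ, Z))), Z))))))))))
  [36] S(S(S(S(S(S(S(S(S(add(mul(Z, add(SSSZ, Z)), Z))))))))))
  [37] S(S(S(S(S(S(S(S(S(add(Z, Z))))))))))
  [38] S^9(Z)

Answer: SAME — A ⇓ S^9(Z), B ⇓ S^9(Z)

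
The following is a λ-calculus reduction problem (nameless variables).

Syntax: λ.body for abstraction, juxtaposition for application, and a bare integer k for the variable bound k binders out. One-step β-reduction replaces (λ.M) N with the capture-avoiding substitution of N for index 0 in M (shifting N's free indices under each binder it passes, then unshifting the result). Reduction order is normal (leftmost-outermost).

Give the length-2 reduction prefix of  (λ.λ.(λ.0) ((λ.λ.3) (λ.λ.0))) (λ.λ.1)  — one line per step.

  start: (λ.λ.(λ.0) ((λ.λ.3) (λ.λ.0))) (λ.λ.1)
  [1] λ.(λ.0) ((λ.λ.λ.λ.1) (λ.λ.0))
  [2] λ.(λ.λ.λ.λ.1) (λ.λ.0)

Answer: after 2 steps: λ.(λ.λ.λ.λ.1) (λ.λ.0)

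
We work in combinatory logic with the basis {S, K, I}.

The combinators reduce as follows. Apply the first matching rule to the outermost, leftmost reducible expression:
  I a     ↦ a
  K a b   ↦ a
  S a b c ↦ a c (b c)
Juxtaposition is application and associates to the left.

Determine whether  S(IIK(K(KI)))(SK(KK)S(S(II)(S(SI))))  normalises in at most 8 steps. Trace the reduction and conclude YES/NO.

Answer: YES — reaches normal form S(K(K(KI)))(S(SI(S(SI)))) in 5 ≤ 8 steps

Reduction:
  start: S(IIK(K(KI)))(SK(KK)S(S(II)(S(SI))))
  step 1: S(IK(K(KI)))(SK(KK)S(S(II)(S(SI))))
  step 2: S(K(K(KI)))(SK(KK)S(S(II)(S(SI))))
  step 3: S(K(K(KI)))(KS(KKS)(S(II)(S(SI))))
  step 4: S(K(K(KI)))(S(S(II)(S(SI))))
  step 5: S(K(K(KI)))(S(SI(S(SI))))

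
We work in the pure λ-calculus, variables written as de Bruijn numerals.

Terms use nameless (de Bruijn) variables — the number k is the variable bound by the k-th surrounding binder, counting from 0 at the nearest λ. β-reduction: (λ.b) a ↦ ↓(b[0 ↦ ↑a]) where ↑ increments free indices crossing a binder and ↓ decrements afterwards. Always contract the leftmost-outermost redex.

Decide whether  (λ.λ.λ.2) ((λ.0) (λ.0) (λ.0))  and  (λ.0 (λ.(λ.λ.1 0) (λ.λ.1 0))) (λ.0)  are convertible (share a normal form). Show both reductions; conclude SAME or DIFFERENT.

Term A:
  start: (λ.λ.λ.2) ((λ.0) (λ.0) (λ.0))
  →1  λ.λ.(λ.0) (λ.0) (λ.0)
  →2  λ.λ.(λ.0) (λ.0)
  →3  λ.λ.λ.0

Term B:
  start: (λ.0 (λ.(λ.λ.1 0) (λ.λ.1 0))) (λ.0)
  →1  (λ.0) (λ.(λ.λ.1 0) (λ.λ.1 0))
  →2  λ.(λ.λ.1 0) (λ.λ.1 0)
  →3  λ.λ.(λ.λ.1 0) 0
  →4  λ.λ.λ.1 0

Answer: DIFFERENT — A ⇓ λ.λ.λ.0, B ⇓ λ.λ.λ.1 0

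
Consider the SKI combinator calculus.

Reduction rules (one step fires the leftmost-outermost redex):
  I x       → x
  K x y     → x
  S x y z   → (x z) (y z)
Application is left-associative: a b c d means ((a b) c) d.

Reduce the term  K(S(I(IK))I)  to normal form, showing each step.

Answer: normal form = K(SKI)  (in 2 steps)

Derivation:
  start: K(S(I(IK))I)
  [1] K(S(IK)I)
  [2] K(SKI)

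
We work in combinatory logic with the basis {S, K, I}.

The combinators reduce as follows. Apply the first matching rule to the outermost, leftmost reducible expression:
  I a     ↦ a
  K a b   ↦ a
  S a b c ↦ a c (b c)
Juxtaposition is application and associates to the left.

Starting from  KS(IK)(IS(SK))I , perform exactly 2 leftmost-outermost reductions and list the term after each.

Answer: after 2 steps: S(S(SK))I

Derivation:
  start: KS(IK)(IS(SK))I
  step 1: S(IS(SK))I
  step 2: S(S(SK))I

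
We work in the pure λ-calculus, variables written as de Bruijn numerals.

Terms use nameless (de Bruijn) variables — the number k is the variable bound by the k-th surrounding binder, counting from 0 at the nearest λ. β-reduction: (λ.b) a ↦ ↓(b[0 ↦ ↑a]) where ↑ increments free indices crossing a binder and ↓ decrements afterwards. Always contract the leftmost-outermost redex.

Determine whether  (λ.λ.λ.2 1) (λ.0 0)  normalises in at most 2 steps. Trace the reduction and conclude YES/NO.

Answer: YES — reaches normal form λ.λ.1 1 in 2 ≤ 2 steps

Derivation:
  start: (λ.λ.λ.2 1) (λ.0 0)
  →1  λ.λ.(λ.0 0) 1
  →2  λ.λ.1 1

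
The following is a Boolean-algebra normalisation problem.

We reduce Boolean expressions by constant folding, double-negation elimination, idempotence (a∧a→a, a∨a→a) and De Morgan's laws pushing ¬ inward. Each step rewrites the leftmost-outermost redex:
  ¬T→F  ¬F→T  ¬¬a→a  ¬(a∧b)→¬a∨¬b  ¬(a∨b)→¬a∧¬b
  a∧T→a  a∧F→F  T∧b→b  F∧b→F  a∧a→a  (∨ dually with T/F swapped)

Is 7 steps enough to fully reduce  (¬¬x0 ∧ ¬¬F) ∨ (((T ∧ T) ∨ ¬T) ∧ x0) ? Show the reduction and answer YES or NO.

  start: (¬¬x0 ∧ ¬¬F) ∨ (((T ∧ T) ∨ ¬T) ∧ x0)
  [1] (x0 ∧ ¬¬F) ∨ (((T ∧ T) ∨ ¬T) ∧ x0)
  [2] (x0 ∧ F) ∨ (((T ∧ T) ∨ ¬T) ∧ x0)
  [3] F ∨ (((T ∧ T) ∨ ¬T) ∧ x0)
  [4] ((T ∧ T) ∨ ¬T) ∧ x0
  [5] (T ∨ ¬T) ∧ x0
  [6] T ∧ x0
  [7] x0

Answer: YES — reaches normal form x0 in 7 ≤ 7 steps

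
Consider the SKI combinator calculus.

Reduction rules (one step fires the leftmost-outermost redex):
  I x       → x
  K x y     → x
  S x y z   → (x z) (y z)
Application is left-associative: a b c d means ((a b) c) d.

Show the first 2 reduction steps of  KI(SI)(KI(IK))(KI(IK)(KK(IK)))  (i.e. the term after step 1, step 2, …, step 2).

Answer: after 2 steps: KI(IK)(KI(IK)(KK(IK)))

Derivation:
  start: KI(SI)(KI(IK))(KI(IK)(KK(IK)))
  [1] I(KI(IK))(KI(IK)(KK(IK)))
  [2] KI(IK)(KI(IK)(KK(IK)))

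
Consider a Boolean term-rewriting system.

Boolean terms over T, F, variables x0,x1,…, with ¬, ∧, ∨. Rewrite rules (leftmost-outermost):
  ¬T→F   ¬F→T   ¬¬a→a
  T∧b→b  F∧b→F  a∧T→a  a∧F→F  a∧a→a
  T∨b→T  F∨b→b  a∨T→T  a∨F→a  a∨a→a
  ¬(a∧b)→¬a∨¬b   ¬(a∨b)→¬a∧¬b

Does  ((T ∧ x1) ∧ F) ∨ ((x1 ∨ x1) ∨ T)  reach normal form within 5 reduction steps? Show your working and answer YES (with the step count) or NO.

Answer: YES — reaches normal form T in 3 ≤ 5 steps

Working:
  start: ((T ∧ x1) ∧ F) ∨ ((x1 ∨ x1) ∨ T)
  [1] F ∨ ((x1 ∨ x1) ∨ T)
  [2] (x1 ∨ x1) ∨ T
  [3] T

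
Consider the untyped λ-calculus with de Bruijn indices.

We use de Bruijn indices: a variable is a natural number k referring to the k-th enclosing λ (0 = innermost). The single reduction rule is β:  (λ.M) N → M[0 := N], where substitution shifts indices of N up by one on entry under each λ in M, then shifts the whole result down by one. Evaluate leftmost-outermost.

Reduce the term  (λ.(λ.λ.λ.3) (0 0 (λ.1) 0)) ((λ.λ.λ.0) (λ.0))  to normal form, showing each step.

  start: (λ.(λ.λ.λ.3) (0 0 (λ.1) 0)) ((λ.λ.λ.0) (λ.0))
  [1] (λ.λ.λ.(λ.λ.λ.0) (λ.0)) ((λ.λ.λ.0) (λ.0) ((λ.λ.λ.0) (λ.0)) (λ.(λ.λ.λ.0) (λ.0)) ((λ.λ.λ.0) (λ.0)))
  [2] λ.λ.(λ.λ.λ.0) (λ.0)
  [3] λ.λ.λ.λ.0

Answer: normal form = λ.λ.λ.λ.0  (in 3 steps)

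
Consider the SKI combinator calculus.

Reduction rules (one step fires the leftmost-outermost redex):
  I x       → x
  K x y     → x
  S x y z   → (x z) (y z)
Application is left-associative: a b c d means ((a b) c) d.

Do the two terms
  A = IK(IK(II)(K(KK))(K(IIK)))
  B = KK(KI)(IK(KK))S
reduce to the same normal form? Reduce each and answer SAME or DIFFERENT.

Term A:
  start: IK(IK(II)(K(KK))(K(IIK)))
  step 1: K(IK(II)(K(KK))(K(IIK)))
  step 2: K(K(II)(K(KK))(K(IIK)))
  step 3: K(II(K(IIK)))
  step 4: K(I(K(IIK)))
  step 5: K(K(IIK))
  step 6: K(K(IK))
  step 7: K(KK)

Term B:
  start: KK(KI)(IK(KK))S
  step 1: K(IK(KK))S
  step 2: IK(KK)
  step 3: K(KK)

Answer: SAME — A ⇓ K(KK), B ⇓ K(KK)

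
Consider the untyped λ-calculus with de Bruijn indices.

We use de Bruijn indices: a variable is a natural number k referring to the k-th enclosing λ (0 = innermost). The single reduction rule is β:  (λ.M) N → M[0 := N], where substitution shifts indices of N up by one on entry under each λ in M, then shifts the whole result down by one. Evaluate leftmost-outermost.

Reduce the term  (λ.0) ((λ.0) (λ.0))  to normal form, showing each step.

Answer: normal form = λ.0  (in 2 steps)

Reduction:
  start: (λ.0) ((λ.0) (λ.0))
  →1  (λ.0) (λ.0)
  →2  λ.0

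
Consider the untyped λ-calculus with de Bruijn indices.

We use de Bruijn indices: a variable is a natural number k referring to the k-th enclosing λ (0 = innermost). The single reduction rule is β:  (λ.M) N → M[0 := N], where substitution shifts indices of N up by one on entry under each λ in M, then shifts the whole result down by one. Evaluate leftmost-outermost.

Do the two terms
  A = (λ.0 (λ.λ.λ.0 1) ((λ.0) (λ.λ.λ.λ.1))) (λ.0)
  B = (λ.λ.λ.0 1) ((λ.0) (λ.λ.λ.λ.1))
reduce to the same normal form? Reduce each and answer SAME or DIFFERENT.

Answer: SAME — A ⇓ λ.λ.0 1, B ⇓ λ.λ.0 1

Reduction:
Term A:
  start: (λ.0 (λ.λ.λ.0 1) ((λ.0) (λ.λ.λ.λ.1))) (λ.0)
  →1  (λ.0) (λ.λ.λ.0 1) ((λ.0) (λ.λ.λ.λ.1))
  →2  (λ.λ.λ.0 1) ((λ.0) (λ.λ.λ.λ.1))
  →3  λ.λ.0 1

Term B:
  start: (λ.λ.λ.0 1) ((λ.0) (λ.λ.λ.λ.1))
  →1  λ.λ.0 1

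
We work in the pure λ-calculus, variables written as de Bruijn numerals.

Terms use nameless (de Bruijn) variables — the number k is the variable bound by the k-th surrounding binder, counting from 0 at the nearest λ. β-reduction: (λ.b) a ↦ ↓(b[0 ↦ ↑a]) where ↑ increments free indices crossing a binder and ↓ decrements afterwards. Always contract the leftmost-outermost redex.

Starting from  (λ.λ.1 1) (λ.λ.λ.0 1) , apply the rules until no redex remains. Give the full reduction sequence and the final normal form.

Answer: normal form = λ.λ.λ.0 1  (in 2 steps)

Reduction:
  start: (λ.λ.1 1) (λ.λ.λ.0 1)
  [1] λ.(λ.λ.λ.0 1) (λ.λ.λ.0 1)
  [2] λ.λ.λ.0 1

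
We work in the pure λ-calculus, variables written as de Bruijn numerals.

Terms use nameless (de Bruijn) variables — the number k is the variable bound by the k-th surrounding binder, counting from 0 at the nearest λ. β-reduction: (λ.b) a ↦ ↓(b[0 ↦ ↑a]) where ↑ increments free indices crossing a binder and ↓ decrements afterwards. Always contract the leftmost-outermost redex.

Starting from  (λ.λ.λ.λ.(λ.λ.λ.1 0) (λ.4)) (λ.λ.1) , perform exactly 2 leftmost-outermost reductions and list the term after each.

Answer: after 2 steps: λ.λ.λ.λ.λ.1 0

Derivation:
  start: (λ.λ.λ.λ.(λ.λ.λ.1 0) (λ.4)) (λ.λ.1)
  step 1: λ.λ.λ.(λ.λ.λ.1 0) (λ.λ.λ.1)
  step 2: λ.λ.λ.λ.λ.1 0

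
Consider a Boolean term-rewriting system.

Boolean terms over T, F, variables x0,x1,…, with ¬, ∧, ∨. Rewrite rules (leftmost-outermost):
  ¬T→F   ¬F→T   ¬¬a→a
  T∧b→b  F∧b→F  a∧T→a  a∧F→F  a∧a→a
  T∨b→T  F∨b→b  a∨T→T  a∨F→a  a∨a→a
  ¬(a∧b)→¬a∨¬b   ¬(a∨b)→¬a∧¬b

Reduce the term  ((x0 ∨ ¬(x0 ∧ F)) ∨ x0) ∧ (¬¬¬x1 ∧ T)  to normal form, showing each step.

  start: ((x0 ∨ ¬(x0 ∧ F)) ∨ x0) ∧ (¬¬¬x1 ∧ T)
  [1] ((x0 ∨ (¬x0 ∨ ¬F)) ∨ x0) ∧ (¬¬¬x1 ∧ T)
  [2] ((x0 ∨ (¬x0 ∨ T)) ∨ x0) ∧ (¬¬¬x1 ∧ T)
  [3] ((x0 ∨ T) ∨ x0) ∧ (¬¬¬x1 ∧ T)
  [4] (T ∨ x0) ∧ (¬¬¬x1 ∧ T)
  [5] T ∧ (¬¬¬x1 ∧ T)
  [6] ¬¬¬x1 ∧ T
  [7] ¬¬¬x1
  [8] ¬x1

Answer: normal form = ¬x1  (in 8 steps)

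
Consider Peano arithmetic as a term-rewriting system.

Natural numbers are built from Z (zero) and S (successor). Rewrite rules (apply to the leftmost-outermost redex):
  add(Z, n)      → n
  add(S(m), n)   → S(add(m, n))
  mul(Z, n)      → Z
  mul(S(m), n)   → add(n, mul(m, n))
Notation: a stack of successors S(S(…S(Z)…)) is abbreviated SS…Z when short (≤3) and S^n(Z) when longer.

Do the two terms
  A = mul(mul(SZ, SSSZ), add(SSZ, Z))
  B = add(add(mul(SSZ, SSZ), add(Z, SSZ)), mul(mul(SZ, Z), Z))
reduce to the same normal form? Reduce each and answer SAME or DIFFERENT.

Term A:
  start: mul(mul(SZ, SSSZ), add(SSZ, Z))
  [1] mul(add(SSSZ, mul(Z, SSSZ)), add(SSZ, Z))
  [2] mul(S(add(SSZ, mul(Z, SSSZ))), add(SSZ, Z))
  [3] add(add(SSZ, Z), mul(add(SSZ, mul(Z, SSSZ)), add(SSZ, Z)))
  [4] add(S(add(SZ, Z)), mul(add(SSZ, mul(Z, SSSZ)), add(SSZ, Z)))
  [5] S(add(add(SZ, Z), mul(add(SSZ, mul(Z, SSSZ)), add(SSZ, Z))))
  [6] S(add(S(add(Z, Z)), mul(add(SSZ, mul(Z, SSSZ)), add(SSZ, Z))))
  [7] S(S(add(add(Z, Z), mul(add(SSZ, mul(Z, SSSZ)), add(SSZ, Z)))))
  [8] S(S(add(Z, mul(add(SSZ, mul(Z, SSSZ)), add(SSZ, Z)))))
  [9] S(S(mul(add(SSZ, mul(Z, SSSZ)), add(SSZ, Z))))
  [10] S(S(mul(S(add(SZ, mul(Z, SSSZ))), add(SSZ, Z))))
  [11] S(S(add(add(SSZ, Z), mul(add(SZ, mul(Z, SSSZ)), add(SSZ, Z)))))
  [12] S(S(add(S(add(SZ, Z)), mul(add(SZ, mul(Z, SSSZ)), add(SSZ, Z)))))
  [13] S(S(S(add(add(SZ, Z), mul(add(SZ, mul(Z, SSSZ)), add(SSZ, Z))))))
  [14] S(S(S(add(S(add(Z, Z)), mul(add(SZ, mul(Z, SSSZ)), add(SSZ, Z))))))
  [15] S(S(S(S(add(add(Z, Z), mul(add(SZ, mul(Z, SSSZ)), add(SSZ, Z)))))))
  [16] S(S(S(S(add(Z, mul(add(SZ, mul(Z, SSSZ)), add(SSZ, Z)))))))
  [17] S(S(S(S(mul(add(SZ, mul(Z, SSSZ)), add(SSZ, Z))))))
  [18] S(S(S(S(mul(S(add(Z, mul(Z, SSSZ))), add(SSZ, Z))))))
  [19] S(S(S(S(add(add(SSZ, Z), mul(add(Z, mul(Z, SSSZ)), add(SSZ, Z)))))))
  [20] S(S(S(S(add(S(add(SZ, Z)), mul(add(Z, mul(Z, SSSZ)), add(SSZ, Z)))))))
  [21] S(S(S(S(S(add(add(SZ, Z), mul(add(Z, mul(Z, SSSZ)), add(SSZ, Z))))))))
  [22] S(S(S(S(S(add(S(add(Z, Z)), mul(add(Z, mul(Z, SSSZ)), add(SSZ, Z))))))))
  [23] S(S(S(S(S(S(add(add(Z, Z), mul(add(Z, mul(Z, SSSZ)), add(SSZ, Z)))))))))
  [24] S(S(S(S(S(S(add(Z, mul(add(Z, mul(Z, SSSZ)), add(SSZ, Z)))))))))
  [25] S(S(S(S(S(S(mul(add(Z, mul(Z, SSSZ)), add(SSZ, Z))))))))
  [26] S(S(S(S(S(S(mul(mul(Z, SSSZ), add(SSZ, Z))))))))
  [27] S(S(S(S(S(S(mul(Z, add(SSZ, Z))))))))
  [28] S^6(Z)

Term B:
  start: add(add(mul(SSZ, SSZ), add(Z, SSZ)), mul(mul(SZ, Z), Z))
  [1] add(add(add(SSZ, mul(SZ, SSZ)), add(Z, SSZ)), mul(mul(SZ, Z), Z))
  [2] add(add(S(add(SZ, mul(SZ, SSZ))), add(Z, SSZ)), mul(mul(SZ, Z), Z))
  [3] add(S(add(add(SZ, mul(SZ, SSZ)), add(Z, SSZ))), mul(mul(SZ, Z), Z))
  [4] S(add(add(add(SZ, mul(SZ, SSZ)), add(Z, SSZ)), mul(mul(SZ, Z), Z)))
  [5] S(add(add(S(add(Z, mul(SZ, SSZ))), add(Z, SSZ)), mul(mul(SZ, Z), Z)))
  [6] S(add(S(add(add(Z, mul(SZ, SSZ)), add(Z, SSZ))), mul(mul(SZ, Z), Z)))
  [7] S(S(add(add(add(Z, mul(SZ, SSZ)), add(Z, SSZ)), mul(mul(SZ, Z), Z))))
  [8] S(S(add(add(mul(SZ, SSZ), add(Z, SSZ)), mul(mul(SZ, Z), Z))))
  [9] S(S(add(add(add(SSZ, mul(Z, SSZ)), add(Z, SSZ)), mul(mul(SZ, Z), Z))))
  [10] S(S(add(add(S(add(SZ, mul(Z, SSZ))), add(Z, SSZ)), mul(mul(SZ, Z), Z))))
  [11] S(S(add(S(add(add(SZ, mul(Z, SSZ)), add(Z, SSZ))), mul(mul(SZ, Z), Z))))
  [12] S(S(S(add(add(add(SZ, mul(Z, SSZ)), add(Z, SSZ)), mul(mul(SZ, Z), Z)))))
  [13] S(S(S(add(add(S(add(Z, mul(Z, SSZ))), add(Z, SSZ)), mul(mul(SZ, Z), Z)))))
  [14] S(S(S(add(S(add(add(Z, mul(Z, SSZ)), add(Z, SSZ))), mul(mul(SZ, Z), Z)))))
  [15] S(S(S(S(add(add(add(Z, mul(Z, SSZ)), add(Z, SSZ)), mul(mul(SZ, Z), Z))))))
  [16] S(S(S(S(add(add(mul(Z, SSZ), add(Z, SSZ)), mul(mul(SZ, Z), Z))))))
  [17] S(S(S(S(add(add(Z, add(Z, SSZ)), mul(mul(SZ, Z), Z))))))
  [18] S(S(S(S(add(add(Z, SSZ), mul(mul(SZ, Z), Z))))))
  [19] S(S(S(S(add(SSZ, mul(mul(SZ, Z), Z))))))
  [20] S(S(S(S(S(add(SZ, mul(mul(SZ, Z), Z)))))))
  [21] S(S(S(S(S(S(add(Z, mul(mul(SZ, Z), Z))))))))
  [22] S(S(S(S(S(S(mul(mul(SZ, Z), Z)))))))
  [23] S(S(S(S(S(S(mul(add(Z, mul(Z, Z)), Z)))))))
  [24] S(S(S(S(S(S(mul(mul(Z, Z), Z)))))))
  [25] S(S(S(S(S(S(mul(Z, Z)))))))
  [26] S^6(Z)

Answer: SAME — A ⇓ S^6(Z), B ⇓ S^6(Z)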